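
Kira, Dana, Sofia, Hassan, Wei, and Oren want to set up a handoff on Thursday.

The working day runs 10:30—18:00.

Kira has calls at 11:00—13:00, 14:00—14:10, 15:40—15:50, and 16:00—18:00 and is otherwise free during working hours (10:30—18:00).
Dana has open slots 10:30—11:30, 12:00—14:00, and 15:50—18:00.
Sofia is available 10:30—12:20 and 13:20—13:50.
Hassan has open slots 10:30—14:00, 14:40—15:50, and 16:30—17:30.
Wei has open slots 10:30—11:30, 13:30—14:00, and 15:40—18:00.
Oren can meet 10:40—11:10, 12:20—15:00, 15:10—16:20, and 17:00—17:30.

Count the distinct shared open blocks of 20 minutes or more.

2

Kira free within 10:30–18:00: 10:30–11:00, 13:00–14:00, 14:10–15:40, 15:50–16:00.
Kira ∩ Dana: 10:30–11:00, 13:00–14:00, 15:50–16:00.
Kira ∩ Dana ∩ Sofia: 10:30–11:00, 13:20–13:50.
Kira ∩ Dana ∩ Sofia ∩ Hassan: 10:30–11:00, 13:20–13:50.
Kira ∩ Dana ∩ Sofia ∩ Hassan ∩ Wei: 10:30–11:00, 13:30–13:50.
Kira ∩ Dana ∩ Sofia ∩ Hassan ∩ Wei ∩ Oren: 10:40–11:00, 13:30–13:50.
Windows ≥ 20 min: 10:40–11:00, 13:30–13:50.
That's 2 windows.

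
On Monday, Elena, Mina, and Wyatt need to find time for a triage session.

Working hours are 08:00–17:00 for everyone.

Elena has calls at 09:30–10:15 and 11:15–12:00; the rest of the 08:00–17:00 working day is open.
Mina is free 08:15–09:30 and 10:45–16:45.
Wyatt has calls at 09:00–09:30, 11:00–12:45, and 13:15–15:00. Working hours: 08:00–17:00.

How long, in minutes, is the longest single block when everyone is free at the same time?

Elena free within 08:00–17:00: 08:00–09:30, 10:15–11:15, 12:00–17:00.
Wyatt free within 08:00–17:00: 08:00–09:00, 09:30–11:00, 12:45–13:15, 15:00–17:00.
Elena ∩ Mina: 08:15–09:30, 10:45–11:15, 12:00–16:45.
Elena ∩ Mina ∩ Wyatt: 08:15–09:00, 10:45–11:00, 12:45–13:15, 15:00–16:45.
Common window lengths: 45, 15, 30, 105 min; longest is 105.

105 minutes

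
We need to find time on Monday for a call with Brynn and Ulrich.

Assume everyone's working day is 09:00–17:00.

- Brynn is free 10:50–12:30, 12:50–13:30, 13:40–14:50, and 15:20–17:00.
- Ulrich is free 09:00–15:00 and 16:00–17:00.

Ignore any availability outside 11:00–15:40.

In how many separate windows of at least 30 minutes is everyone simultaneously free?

Brynn ∩ Ulrich: 10:50–12:30, 12:50–13:30, 13:40–14:50, 16:00–17:00.
Restricted to 11:00–15:40: 11:00–12:30, 12:50–13:30, 13:40–14:50.
Windows ≥ 30 min: 11:00–12:30, 12:50–13:30, 13:40–14:50.
That's 3 windows.

3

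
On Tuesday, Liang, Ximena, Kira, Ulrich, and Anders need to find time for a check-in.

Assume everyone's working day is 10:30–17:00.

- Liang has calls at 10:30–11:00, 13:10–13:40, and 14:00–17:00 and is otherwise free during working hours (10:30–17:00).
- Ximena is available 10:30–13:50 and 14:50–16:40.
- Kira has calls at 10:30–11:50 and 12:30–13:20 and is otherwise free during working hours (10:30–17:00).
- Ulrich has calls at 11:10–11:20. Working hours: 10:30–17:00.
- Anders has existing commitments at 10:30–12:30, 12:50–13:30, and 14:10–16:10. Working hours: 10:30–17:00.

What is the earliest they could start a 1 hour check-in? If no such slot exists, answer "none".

Liang free within 10:30–17:00: 11:00–13:10, 13:40–14:00.
Kira free within 10:30–17:00: 11:50–12:30, 13:20–17:00.
Ulrich free within 10:30–17:00: 10:30–11:10, 11:20–17:00.
Anders free within 10:30–17:00: 12:30–12:50, 13:30–14:10, 16:10–17:00.
Liang ∩ Ximena: 11:00–13:10, 13:40–13:50.
Liang ∩ Ximena ∩ Kira: 11:50–12:30, 13:40–13:50.
Liang ∩ Ximena ∩ Kira ∩ Ulrich: 11:50–12:30, 13:40–13:50.
Liang ∩ Ximena ∩ Kira ∩ Ulrich ∩ Anders: 13:40–13:50.
Windows ≥ 60 min: (none).

none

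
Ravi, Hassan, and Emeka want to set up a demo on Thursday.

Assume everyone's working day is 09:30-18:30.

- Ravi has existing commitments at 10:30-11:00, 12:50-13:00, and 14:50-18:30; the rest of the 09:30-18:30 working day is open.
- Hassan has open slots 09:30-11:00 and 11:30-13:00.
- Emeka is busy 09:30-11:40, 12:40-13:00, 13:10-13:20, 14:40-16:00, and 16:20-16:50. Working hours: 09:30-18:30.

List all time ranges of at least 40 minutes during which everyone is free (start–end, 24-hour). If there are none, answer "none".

11:40–12:40

Ravi free within 09:30–18:30: 09:30–10:30, 11:00–12:50, 13:00–14:50.
Emeka free within 09:30–18:30: 11:40–12:40, 13:00–13:10, 13:20–14:40, 16:00–16:20, 16:50–18:30.
Ravi ∩ Hassan: 09:30–10:30, 11:30–12:50.
Ravi ∩ Hassan ∩ Emeka: 11:40–12:40.
Windows ≥ 40 min: 11:40–12:40.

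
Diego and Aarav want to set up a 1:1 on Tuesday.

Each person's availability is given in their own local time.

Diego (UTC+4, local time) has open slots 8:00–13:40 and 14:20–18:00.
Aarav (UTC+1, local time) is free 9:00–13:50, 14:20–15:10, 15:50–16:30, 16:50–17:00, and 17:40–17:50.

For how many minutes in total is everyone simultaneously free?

Diego → UTC: 04:00–09:40, 10:20–14:00.
Aarav → UTC: 08:00–12:50, 13:20–14:10, 14:50–15:30, 15:50–16:00, 16:40–16:50.
Diego ∩ Aarav: 08:00–09:40, 10:20–12:50, 13:20–14:00.
Total common minutes: 100 + 150 + 40 = 290.

290 minutes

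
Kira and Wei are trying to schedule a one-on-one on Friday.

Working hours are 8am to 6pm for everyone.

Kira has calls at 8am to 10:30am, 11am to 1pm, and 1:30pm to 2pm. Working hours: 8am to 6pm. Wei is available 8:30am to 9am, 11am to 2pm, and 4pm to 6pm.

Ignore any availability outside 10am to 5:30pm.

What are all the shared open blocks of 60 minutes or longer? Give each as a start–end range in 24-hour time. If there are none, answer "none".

16:00–17:30

Kira free within 08:00–18:00: 10:30–11:00, 13:00–13:30, 14:00–18:00.
Kira ∩ Wei: 13:00–13:30, 16:00–18:00.
Restricted to 10:00–17:30: 13:00–13:30, 16:00–17:30.
Windows ≥ 60 min: 16:00–17:30.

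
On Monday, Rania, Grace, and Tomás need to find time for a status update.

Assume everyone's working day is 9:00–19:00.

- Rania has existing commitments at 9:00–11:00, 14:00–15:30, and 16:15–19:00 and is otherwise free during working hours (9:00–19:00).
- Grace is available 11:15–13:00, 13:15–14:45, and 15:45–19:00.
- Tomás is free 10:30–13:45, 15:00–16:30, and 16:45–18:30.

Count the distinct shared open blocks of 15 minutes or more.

3

Rania free within 09:00–19:00: 11:00–14:00, 15:30–16:15.
Rania ∩ Grace: 11:15–13:00, 13:15–14:00, 15:45–16:15.
Rania ∩ Grace ∩ Tomás: 11:15–13:00, 13:15–13:45, 15:45–16:15.
Windows ≥ 15 min: 11:15–13:00, 13:15–13:45, 15:45–16:15.
That's 3 windows.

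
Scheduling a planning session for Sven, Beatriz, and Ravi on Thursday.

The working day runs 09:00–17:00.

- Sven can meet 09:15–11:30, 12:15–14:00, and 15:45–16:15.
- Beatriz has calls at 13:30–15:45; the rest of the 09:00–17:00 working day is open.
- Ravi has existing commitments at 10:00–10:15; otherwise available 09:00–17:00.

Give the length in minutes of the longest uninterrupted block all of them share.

75 minutes

Beatriz free within 09:00–17:00: 09:00–13:30, 15:45–17:00.
Ravi free within 09:00–17:00: 09:00–10:00, 10:15–17:00.
Sven ∩ Beatriz: 09:15–11:30, 12:15–13:30, 15:45–16:15.
Sven ∩ Beatriz ∩ Ravi: 09:15–10:00, 10:15–11:30, 12:15–13:30, 15:45–16:15.
Common window lengths: 45, 75, 75, 30 min; longest is 75.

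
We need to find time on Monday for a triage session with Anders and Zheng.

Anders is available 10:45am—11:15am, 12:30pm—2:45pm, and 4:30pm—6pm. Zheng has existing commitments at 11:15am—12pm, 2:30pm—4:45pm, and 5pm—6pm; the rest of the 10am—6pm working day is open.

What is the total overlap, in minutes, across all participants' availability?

Zheng free within 10:00–18:00: 10:00–11:15, 12:00–14:30, 16:45–17:00.
Anders ∩ Zheng: 10:45–11:15, 12:30–14:30, 16:45–17:00.
Total common minutes: 30 + 120 + 15 = 165.

165 minutes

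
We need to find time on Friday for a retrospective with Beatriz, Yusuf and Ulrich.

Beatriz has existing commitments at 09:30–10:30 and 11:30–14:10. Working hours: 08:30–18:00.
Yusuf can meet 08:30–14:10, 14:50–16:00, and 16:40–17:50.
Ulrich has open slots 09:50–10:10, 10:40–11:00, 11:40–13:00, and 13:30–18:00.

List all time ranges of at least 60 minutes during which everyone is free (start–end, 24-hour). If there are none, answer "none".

Beatriz free within 08:30–18:00: 08:30–09:30, 10:30–11:30, 14:10–18:00.
Beatriz ∩ Yusuf: 08:30–09:30, 10:30–11:30, 14:50–16:00, 16:40–17:50.
Beatriz ∩ Yusuf ∩ Ulrich: 10:40–11:00, 14:50–16:00, 16:40–17:50.
Windows ≥ 60 min: 14:50–16:00, 16:40–17:50.

14:50–16:00, 16:40–17:50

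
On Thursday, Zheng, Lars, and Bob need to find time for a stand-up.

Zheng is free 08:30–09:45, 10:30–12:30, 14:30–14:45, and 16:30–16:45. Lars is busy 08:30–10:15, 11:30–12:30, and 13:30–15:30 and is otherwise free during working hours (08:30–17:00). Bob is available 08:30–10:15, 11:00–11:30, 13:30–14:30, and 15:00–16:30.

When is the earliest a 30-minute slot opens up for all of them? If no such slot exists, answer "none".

Lars free within 08:30–17:00: 10:15–11:30, 12:30–13:30, 15:30–17:00.
Zheng ∩ Lars: 10:30–11:30, 16:30–16:45.
Zheng ∩ Lars ∩ Bob: 11:00–11:30.
Windows ≥ 30 min: 11:00–11:30.
Earliest such window starts at 11:00.

11:00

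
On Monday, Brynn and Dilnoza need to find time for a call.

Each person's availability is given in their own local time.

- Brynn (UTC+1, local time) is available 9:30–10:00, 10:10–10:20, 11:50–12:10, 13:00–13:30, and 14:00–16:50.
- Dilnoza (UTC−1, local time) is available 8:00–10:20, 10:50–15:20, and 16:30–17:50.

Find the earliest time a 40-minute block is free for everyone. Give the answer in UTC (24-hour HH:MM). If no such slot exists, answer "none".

Brynn → UTC: 08:30–09:00, 09:10–09:20, 10:50–11:10, 12:00–12:30, 13:00–15:50.
Dilnoza → UTC: 09:00–11:20, 11:50–16:20, 17:30–18:50.
Brynn ∩ Dilnoza: 09:10–09:20, 10:50–11:10, 12:00–12:30, 13:00–15:50.
Windows ≥ 40 min: 13:00–15:50.
Earliest such window starts at 13:00.

13:00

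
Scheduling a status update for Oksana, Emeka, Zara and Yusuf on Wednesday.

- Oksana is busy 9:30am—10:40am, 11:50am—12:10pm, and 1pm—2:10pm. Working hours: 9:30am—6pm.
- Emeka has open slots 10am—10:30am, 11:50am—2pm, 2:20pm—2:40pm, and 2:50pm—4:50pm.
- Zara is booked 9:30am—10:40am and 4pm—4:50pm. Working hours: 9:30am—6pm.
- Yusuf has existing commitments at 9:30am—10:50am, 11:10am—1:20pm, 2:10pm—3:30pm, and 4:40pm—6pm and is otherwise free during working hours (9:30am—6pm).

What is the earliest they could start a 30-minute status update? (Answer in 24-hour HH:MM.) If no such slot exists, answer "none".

Oksana free within 09:30–18:00: 10:40–11:50, 12:10–13:00, 14:10–18:00.
Zara free within 09:30–18:00: 10:40–16:00, 16:50–18:00.
Yusuf free within 09:30–18:00: 10:50–11:10, 13:20–14:10, 15:30–16:40.
Oksana ∩ Emeka: 12:10–13:00, 14:20–14:40, 14:50–16:50.
Oksana ∩ Emeka ∩ Zara: 12:10–13:00, 14:20–14:40, 14:50–16:00.
Oksana ∩ Emeka ∩ Zara ∩ Yusuf: 15:30–16:00.
Windows ≥ 30 min: 15:30–16:00.
Earliest such window starts at 15:30.

15:30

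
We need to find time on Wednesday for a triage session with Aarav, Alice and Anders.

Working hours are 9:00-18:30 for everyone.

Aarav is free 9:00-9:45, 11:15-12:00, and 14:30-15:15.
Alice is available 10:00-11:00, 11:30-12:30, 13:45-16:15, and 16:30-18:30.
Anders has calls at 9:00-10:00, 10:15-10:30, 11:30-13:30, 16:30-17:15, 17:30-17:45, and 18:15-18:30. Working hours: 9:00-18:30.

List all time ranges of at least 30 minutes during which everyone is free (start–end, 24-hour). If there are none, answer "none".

Anders free within 09:00–18:30: 10:00–10:15, 10:30–11:30, 13:30–16:30, 17:15–17:30, 17:45–18:15.
Aarav ∩ Alice: 11:30–12:00, 14:30–15:15.
Aarav ∩ Alice ∩ Anders: 14:30–15:15.
Windows ≥ 30 min: 14:30–15:15.

14:30–15:15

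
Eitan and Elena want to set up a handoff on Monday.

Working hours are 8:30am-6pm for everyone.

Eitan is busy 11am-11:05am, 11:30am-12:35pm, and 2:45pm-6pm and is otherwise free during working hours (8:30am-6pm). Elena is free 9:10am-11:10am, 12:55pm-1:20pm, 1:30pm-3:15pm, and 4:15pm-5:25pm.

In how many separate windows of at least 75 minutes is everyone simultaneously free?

2

Eitan free within 08:30–18:00: 08:30–11:00, 11:05–11:30, 12:35–14:45.
Eitan ∩ Elena: 09:10–11:00, 11:05–11:10, 12:55–13:20, 13:30–14:45.
Windows ≥ 75 min: 09:10–11:00, 13:30–14:45.
That's 2 windows.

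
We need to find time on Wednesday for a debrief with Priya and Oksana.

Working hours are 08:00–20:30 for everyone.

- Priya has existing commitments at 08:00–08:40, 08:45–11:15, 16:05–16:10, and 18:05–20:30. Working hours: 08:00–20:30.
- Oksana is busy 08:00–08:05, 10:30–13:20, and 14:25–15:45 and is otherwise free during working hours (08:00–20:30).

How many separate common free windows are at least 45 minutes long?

Priya free within 08:00–20:30: 08:40–08:45, 11:15–16:05, 16:10–18:05.
Oksana free within 08:00–20:30: 08:05–10:30, 13:20–14:25, 15:45–20:30.
Priya ∩ Oksana: 08:40–08:45, 13:20–14:25, 15:45–16:05, 16:10–18:05.
Windows ≥ 45 min: 13:20–14:25, 16:10–18:05.
That's 2 windows.

2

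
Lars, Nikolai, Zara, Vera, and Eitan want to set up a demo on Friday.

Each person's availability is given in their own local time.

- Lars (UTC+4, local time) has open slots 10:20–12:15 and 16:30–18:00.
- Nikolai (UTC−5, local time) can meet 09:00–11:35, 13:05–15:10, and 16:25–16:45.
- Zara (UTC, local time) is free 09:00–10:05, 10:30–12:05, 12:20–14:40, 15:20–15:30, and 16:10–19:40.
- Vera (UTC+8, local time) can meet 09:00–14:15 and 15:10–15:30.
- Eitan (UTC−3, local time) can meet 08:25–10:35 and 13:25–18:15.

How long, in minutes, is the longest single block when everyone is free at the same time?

0 minutes

Lars → UTC: 06:20–08:15, 12:30–14:00.
Nikolai → UTC: 14:00–16:35, 18:05–20:10, 21:25–21:45.
Zara → UTC: 09:00–10:05, 10:30–12:05, 12:20–14:40, 15:20–15:30, 16:10–19:40.
Vera → UTC: 01:00–06:15, 07:10–07:30.
Eitan → UTC: 11:25–13:35, 16:25–21:15.
Lars ∩ Nikolai: (none).
Lars ∩ Nikolai ∩ Zara: (none).
Lars ∩ Nikolai ∩ Zara ∩ Vera: (none).
Lars ∩ Nikolai ∩ Zara ∩ Vera ∩ Eitan: (none).
No common window.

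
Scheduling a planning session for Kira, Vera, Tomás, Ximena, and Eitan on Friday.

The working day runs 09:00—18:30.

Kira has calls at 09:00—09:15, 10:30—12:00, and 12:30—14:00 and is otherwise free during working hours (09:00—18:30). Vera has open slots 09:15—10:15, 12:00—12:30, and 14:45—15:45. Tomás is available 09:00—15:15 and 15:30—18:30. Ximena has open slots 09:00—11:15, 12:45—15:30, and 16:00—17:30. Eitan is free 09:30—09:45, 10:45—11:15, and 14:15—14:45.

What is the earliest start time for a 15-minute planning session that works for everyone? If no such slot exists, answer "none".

Kira free within 09:00–18:30: 09:15–10:30, 12:00–12:30, 14:00–18:30.
Kira ∩ Vera: 09:15–10:15, 12:00–12:30, 14:45–15:45.
Kira ∩ Vera ∩ Tomás: 09:15–10:15, 12:00–12:30, 14:45–15:15, 15:30–15:45.
Kira ∩ Vera ∩ Tomás ∩ Ximena: 09:15–10:15, 14:45–15:15.
Kira ∩ Vera ∩ Tomás ∩ Ximena ∩ Eitan: 09:30–09:45.
Windows ≥ 15 min: 09:30–09:45.
Earliest such window starts at 09:30.

09:30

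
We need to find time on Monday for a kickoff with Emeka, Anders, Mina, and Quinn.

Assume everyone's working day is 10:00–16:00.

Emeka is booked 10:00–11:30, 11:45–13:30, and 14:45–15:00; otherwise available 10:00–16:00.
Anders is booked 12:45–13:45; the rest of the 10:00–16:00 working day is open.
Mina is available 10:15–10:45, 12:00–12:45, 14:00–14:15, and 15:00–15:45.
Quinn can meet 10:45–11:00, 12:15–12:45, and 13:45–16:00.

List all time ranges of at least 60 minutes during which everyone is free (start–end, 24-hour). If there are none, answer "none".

none

Emeka free within 10:00–16:00: 11:30–11:45, 13:30–14:45, 15:00–16:00.
Anders free within 10:00–16:00: 10:00–12:45, 13:45–16:00.
Emeka ∩ Anders: 11:30–11:45, 13:45–14:45, 15:00–16:00.
Emeka ∩ Anders ∩ Mina: 14:00–14:15, 15:00–15:45.
Emeka ∩ Anders ∩ Mina ∩ Quinn: 14:00–14:15, 15:00–15:45.
Windows ≥ 60 min: (none).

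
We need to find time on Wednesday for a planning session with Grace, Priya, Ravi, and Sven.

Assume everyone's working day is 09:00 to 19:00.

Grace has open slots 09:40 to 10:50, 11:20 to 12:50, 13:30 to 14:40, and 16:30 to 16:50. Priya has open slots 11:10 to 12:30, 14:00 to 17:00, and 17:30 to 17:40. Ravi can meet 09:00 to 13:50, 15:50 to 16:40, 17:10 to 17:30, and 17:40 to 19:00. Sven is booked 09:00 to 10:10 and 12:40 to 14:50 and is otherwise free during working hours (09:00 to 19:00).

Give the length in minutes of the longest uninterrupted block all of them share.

70 minutes

Sven free within 09:00–19:00: 10:10–12:40, 14:50–19:00.
Grace ∩ Priya: 11:20–12:30, 14:00–14:40, 16:30–16:50.
Grace ∩ Priya ∩ Ravi: 11:20–12:30, 16:30–16:40.
Grace ∩ Priya ∩ Ravi ∩ Sven: 11:20–12:30, 16:30–16:40.
Common window lengths: 70, 10 min; longest is 70.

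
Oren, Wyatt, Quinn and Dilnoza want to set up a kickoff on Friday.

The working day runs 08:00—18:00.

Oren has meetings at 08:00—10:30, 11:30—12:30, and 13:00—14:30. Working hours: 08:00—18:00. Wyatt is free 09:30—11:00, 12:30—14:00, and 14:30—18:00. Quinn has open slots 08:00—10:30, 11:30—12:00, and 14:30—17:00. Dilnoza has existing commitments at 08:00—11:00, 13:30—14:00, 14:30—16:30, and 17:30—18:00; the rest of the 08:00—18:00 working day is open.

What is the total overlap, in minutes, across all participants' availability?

Oren free within 08:00–18:00: 10:30–11:30, 12:30–13:00, 14:30–18:00.
Dilnoza free within 08:00–18:00: 11:00–13:30, 14:00–14:30, 16:30–17:30.
Oren ∩ Wyatt: 10:30–11:00, 12:30–13:00, 14:30–18:00.
Oren ∩ Wyatt ∩ Quinn: 14:30–17:00.
Oren ∩ Wyatt ∩ Quinn ∩ Dilnoza: 16:30–17:00.
Total common minutes: 30.

30 minutes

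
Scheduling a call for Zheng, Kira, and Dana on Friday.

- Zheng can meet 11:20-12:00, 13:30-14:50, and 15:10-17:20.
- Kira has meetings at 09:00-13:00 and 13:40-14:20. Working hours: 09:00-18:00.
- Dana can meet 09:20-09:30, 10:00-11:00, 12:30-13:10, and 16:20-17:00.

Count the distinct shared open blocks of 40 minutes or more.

1

Kira free within 09:00–18:00: 13:00–13:40, 14:20–18:00.
Zheng ∩ Kira: 13:30–13:40, 14:20–14:50, 15:10–17:20.
Zheng ∩ Kira ∩ Dana: 16:20–17:00.
Windows ≥ 40 min: 16:20–17:00.
That's 1 window.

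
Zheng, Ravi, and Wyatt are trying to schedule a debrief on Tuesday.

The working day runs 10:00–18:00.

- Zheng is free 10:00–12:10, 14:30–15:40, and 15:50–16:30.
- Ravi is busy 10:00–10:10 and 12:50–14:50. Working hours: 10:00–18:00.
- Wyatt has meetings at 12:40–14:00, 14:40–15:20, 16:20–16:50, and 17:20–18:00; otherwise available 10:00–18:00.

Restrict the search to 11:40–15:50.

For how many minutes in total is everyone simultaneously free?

Ravi free within 10:00–18:00: 10:10–12:50, 14:50–18:00.
Wyatt free within 10:00–18:00: 10:00–12:40, 14:00–14:40, 15:20–16:20, 16:50–17:20.
Zheng ∩ Ravi: 10:10–12:10, 14:50–15:40, 15:50–16:30.
Zheng ∩ Ravi ∩ Wyatt: 10:10–12:10, 15:20–15:40, 15:50–16:20.
Restricted to 11:40–15:50: 11:40–12:10, 15:20–15:40.
Total common minutes: 30 + 20 = 50.

50 minutes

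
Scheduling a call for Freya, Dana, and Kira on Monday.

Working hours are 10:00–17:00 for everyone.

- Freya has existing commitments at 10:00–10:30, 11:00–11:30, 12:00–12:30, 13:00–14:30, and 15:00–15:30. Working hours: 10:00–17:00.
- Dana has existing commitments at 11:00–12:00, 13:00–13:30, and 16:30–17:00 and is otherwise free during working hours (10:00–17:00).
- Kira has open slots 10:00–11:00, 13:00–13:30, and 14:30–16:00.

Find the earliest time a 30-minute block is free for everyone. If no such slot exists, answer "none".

Freya free within 10:00–17:00: 10:30–11:00, 11:30–12:00, 12:30–13:00, 14:30–15:00, 15:30–17:00.
Dana free within 10:00–17:00: 10:00–11:00, 12:00–13:00, 13:30–16:30.
Freya ∩ Dana: 10:30–11:00, 12:30–13:00, 14:30–15:00, 15:30–16:30.
Freya ∩ Dana ∩ Kira: 10:30–11:00, 14:30–15:00, 15:30–16:00.
Windows ≥ 30 min: 10:30–11:00, 14:30–15:00, 15:30–16:00.
Earliest such window starts at 10:30.

10:30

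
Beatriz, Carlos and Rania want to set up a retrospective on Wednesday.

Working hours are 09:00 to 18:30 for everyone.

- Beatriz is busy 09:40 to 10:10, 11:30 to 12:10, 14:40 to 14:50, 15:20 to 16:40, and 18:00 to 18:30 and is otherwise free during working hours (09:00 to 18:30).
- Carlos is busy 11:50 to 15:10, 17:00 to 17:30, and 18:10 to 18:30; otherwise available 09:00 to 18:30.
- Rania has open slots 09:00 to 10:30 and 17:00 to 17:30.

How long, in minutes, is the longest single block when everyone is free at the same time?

Beatriz free within 09:00–18:30: 09:00–09:40, 10:10–11:30, 12:10–14:40, 14:50–15:20, 16:40–18:00.
Carlos free within 09:00–18:30: 09:00–11:50, 15:10–17:00, 17:30–18:10.
Beatriz ∩ Carlos: 09:00–09:40, 10:10–11:30, 15:10–15:20, 16:40–17:00, 17:30–18:00.
Beatriz ∩ Carlos ∩ Rania: 09:00–09:40, 10:10–10:30.
Common window lengths: 40, 20 min; longest is 40.

40 minutes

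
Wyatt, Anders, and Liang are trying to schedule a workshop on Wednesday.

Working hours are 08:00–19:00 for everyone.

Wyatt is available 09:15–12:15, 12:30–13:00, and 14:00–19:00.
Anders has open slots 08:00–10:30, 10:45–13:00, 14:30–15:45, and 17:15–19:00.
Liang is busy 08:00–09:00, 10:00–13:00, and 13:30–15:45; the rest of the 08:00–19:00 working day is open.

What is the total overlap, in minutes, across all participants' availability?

150 minutes

Liang free within 08:00–19:00: 09:00–10:00, 13:00–13:30, 15:45–19:00.
Wyatt ∩ Anders: 09:15–10:30, 10:45–12:15, 12:30–13:00, 14:30–15:45, 17:15–19:00.
Wyatt ∩ Anders ∩ Liang: 09:15–10:00, 17:15–19:00.
Total common minutes: 45 + 105 = 150.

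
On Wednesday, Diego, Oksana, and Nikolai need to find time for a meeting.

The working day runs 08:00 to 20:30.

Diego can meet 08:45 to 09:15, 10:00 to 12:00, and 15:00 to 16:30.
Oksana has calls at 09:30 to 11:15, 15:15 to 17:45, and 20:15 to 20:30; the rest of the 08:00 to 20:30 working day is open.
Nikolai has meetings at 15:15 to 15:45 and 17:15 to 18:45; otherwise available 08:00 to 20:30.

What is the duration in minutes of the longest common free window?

45 minutes

Oksana free within 08:00–20:30: 08:00–09:30, 11:15–15:15, 17:45–20:15.
Nikolai free within 08:00–20:30: 08:00–15:15, 15:45–17:15, 18:45–20:30.
Diego ∩ Oksana: 08:45–09:15, 11:15–12:00, 15:00–15:15.
Diego ∩ Oksana ∩ Nikolai: 08:45–09:15, 11:15–12:00, 15:00–15:15.
Common window lengths: 30, 45, 15 min; longest is 45.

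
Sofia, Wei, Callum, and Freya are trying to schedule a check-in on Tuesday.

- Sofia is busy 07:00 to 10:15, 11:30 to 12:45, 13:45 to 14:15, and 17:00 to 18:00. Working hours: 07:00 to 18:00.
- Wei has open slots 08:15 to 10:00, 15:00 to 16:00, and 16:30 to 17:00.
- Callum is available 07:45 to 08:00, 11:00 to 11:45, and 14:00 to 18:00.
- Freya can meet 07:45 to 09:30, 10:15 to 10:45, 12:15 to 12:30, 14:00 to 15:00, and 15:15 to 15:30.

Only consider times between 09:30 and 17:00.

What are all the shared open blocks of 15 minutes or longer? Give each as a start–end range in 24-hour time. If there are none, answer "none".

Sofia free within 07:00–18:00: 10:15–11:30, 12:45–13:45, 14:15–17:00.
Sofia ∩ Wei: 15:00–16:00, 16:30–17:00.
Sofia ∩ Wei ∩ Callum: 15:00–16:00, 16:30–17:00.
Sofia ∩ Wei ∩ Callum ∩ Freya: 15:15–15:30.
Restricted to 09:30–17:00: 15:15–15:30.
Windows ≥ 15 min: 15:15–15:30.

15:15–15:30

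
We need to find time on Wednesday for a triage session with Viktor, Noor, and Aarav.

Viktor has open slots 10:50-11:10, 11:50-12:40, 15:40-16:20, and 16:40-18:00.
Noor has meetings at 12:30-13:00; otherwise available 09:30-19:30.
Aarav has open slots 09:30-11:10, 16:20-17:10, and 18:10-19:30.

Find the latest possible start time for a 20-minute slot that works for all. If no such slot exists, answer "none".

Noor free within 09:30–19:30: 09:30–12:30, 13:00–19:30.
Viktor ∩ Noor: 10:50–11:10, 11:50–12:30, 15:40–16:20, 16:40–18:00.
Viktor ∩ Noor ∩ Aarav: 10:50–11:10, 16:40–17:10.
Windows ≥ 20 min: 10:50–11:10, 16:40–17:10.
Latest start in the last window 16:40–17:10 is 17:10 − 20 min = 16:50.

16:50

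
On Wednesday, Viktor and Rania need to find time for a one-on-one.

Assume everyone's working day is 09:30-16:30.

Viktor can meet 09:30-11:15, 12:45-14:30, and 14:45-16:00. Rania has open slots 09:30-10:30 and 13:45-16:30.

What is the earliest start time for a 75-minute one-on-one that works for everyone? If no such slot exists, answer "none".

14:45

Viktor ∩ Rania: 09:30–10:30, 13:45–14:30, 14:45–16:00.
Windows ≥ 75 min: 14:45–16:00.
Earliest such window starts at 14:45.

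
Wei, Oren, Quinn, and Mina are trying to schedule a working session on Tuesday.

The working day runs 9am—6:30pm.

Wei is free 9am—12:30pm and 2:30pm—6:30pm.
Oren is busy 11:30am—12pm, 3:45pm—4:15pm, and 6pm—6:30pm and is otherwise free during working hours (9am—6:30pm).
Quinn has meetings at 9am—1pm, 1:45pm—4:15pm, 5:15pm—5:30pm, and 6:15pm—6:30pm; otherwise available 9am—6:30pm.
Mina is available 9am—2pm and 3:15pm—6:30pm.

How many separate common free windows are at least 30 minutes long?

2

Oren free within 09:00–18:30: 09:00–11:30, 12:00–15:45, 16:15–18:00.
Quinn free within 09:00–18:30: 13:00–13:45, 16:15–17:15, 17:30–18:15.
Wei ∩ Oren: 09:00–11:30, 12:00–12:30, 14:30–15:45, 16:15–18:00.
Wei ∩ Oren ∩ Quinn: 16:15–17:15, 17:30–18:00.
Wei ∩ Oren ∩ Quinn ∩ Mina: 16:15–17:15, 17:30–18:00.
Windows ≥ 30 min: 16:15–17:15, 17:30–18:00.
That's 2 windows.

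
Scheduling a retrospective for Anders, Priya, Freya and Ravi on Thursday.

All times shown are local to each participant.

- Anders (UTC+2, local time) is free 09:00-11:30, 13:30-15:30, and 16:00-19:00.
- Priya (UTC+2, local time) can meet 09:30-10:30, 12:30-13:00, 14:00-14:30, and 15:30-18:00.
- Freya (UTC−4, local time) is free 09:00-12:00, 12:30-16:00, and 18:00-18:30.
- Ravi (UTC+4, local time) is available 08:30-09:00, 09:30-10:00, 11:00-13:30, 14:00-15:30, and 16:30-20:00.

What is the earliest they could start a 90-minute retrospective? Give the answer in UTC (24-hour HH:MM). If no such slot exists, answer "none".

14:00

Anders → UTC: 07:00–09:30, 11:30–13:30, 14:00–17:00.
Priya → UTC: 07:30–08:30, 10:30–11:00, 12:00–12:30, 13:30–16:00.
Freya → UTC: 13:00–16:00, 16:30–20:00, 22:00–22:30.
Ravi → UTC: 04:30–05:00, 05:30–06:00, 07:00–09:30, 10:00–11:30, 12:30–16:00.
Anders ∩ Priya: 07:30–08:30, 12:00–12:30, 14:00–16:00.
Anders ∩ Priya ∩ Freya: 14:00–16:00.
Anders ∩ Priya ∩ Freya ∩ Ravi: 14:00–16:00.
Windows ≥ 90 min: 14:00–16:00.
Earliest such window starts at 14:00.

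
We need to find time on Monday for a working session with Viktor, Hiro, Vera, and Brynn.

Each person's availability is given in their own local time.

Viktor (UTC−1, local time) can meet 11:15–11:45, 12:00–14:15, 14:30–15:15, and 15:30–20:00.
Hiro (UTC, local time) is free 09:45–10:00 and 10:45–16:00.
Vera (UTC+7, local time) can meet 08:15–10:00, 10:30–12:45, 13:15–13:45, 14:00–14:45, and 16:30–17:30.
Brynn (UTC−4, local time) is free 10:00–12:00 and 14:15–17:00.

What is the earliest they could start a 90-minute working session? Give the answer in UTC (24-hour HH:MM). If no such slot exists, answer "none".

Viktor → UTC: 12:15–12:45, 13:00–15:15, 15:30–16:15, 16:30–21:00.
Hiro → UTC: 09:45–10:00, 10:45–16:00.
Vera → UTC: 01:15–03:00, 03:30–05:45, 06:15–06:45, 07:00–07:45, 09:30–10:30.
Brynn → UTC: 14:00–16:00, 18:15–21:00.
Viktor ∩ Hiro: 12:15–12:45, 13:00–15:15, 15:30–16:00.
Viktor ∩ Hiro ∩ Vera: (none).
Viktor ∩ Hiro ∩ Vera ∩ Brynn: (none).
Windows ≥ 90 min: (none).

none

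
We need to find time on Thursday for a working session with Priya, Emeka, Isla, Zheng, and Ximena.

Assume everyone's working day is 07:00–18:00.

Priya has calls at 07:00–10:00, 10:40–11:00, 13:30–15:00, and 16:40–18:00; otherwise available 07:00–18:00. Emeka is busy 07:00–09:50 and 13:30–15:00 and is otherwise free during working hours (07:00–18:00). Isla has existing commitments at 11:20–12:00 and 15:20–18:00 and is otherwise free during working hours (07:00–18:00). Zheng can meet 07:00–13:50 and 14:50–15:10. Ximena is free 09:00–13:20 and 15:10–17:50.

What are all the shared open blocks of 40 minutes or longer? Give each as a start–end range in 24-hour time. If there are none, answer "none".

10:00–10:40, 12:00–13:20

Priya free within 07:00–18:00: 10:00–10:40, 11:00–13:30, 15:00–16:40.
Emeka free within 07:00–18:00: 09:50–13:30, 15:00–18:00.
Isla free within 07:00–18:00: 07:00–11:20, 12:00–15:20.
Priya ∩ Emeka: 10:00–10:40, 11:00–13:30, 15:00–16:40.
Priya ∩ Emeka ∩ Isla: 10:00–10:40, 11:00–11:20, 12:00–13:30, 15:00–15:20.
Priya ∩ Emeka ∩ Isla ∩ Zheng: 10:00–10:40, 11:00–11:20, 12:00–13:30, 15:00–15:10.
Priya ∩ Emeka ∩ Isla ∩ Zheng ∩ Ximena: 10:00–10:40, 11:00–11:20, 12:00–13:20.
Windows ≥ 40 min: 10:00–10:40, 12:00–13:20.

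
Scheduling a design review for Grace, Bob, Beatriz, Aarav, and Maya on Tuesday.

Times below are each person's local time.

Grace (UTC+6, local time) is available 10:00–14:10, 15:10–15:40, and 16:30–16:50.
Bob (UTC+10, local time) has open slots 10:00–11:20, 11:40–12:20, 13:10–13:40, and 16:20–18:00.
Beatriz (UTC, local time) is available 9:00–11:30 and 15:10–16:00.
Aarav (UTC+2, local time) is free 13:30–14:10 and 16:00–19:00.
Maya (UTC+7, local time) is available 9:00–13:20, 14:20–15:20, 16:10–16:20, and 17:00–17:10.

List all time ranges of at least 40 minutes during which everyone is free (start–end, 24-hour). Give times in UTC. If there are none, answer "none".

none

Grace → UTC: 04:00–08:10, 09:10–09:40, 10:30–10:50.
Bob → UTC: 00:00–01:20, 01:40–02:20, 03:10–03:40, 06:20–08:00.
Beatriz → UTC: 09:00–11:30, 15:10–16:00.
Aarav → UTC: 11:30–12:10, 14:00–17:00.
Maya → UTC: 02:00–06:20, 07:20–08:20, 09:10–09:20, 10:00–10:10.
Grace ∩ Bob: 06:20–08:00.
Grace ∩ Bob ∩ Beatriz: (none).
Grace ∩ Bob ∩ Beatriz ∩ Aarav: (none).
Grace ∩ Bob ∩ Beatriz ∩ Aarav ∩ Maya: (none).
Windows ≥ 40 min: (none).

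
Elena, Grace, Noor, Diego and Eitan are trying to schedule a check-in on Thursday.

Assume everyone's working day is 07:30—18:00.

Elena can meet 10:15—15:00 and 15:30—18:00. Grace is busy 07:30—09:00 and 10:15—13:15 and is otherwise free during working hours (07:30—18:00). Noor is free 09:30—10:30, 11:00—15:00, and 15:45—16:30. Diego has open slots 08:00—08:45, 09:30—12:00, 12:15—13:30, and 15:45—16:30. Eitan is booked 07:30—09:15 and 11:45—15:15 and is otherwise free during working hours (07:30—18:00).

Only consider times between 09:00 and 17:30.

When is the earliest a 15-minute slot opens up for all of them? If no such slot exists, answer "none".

15:45

Grace free within 07:30–18:00: 09:00–10:15, 13:15–18:00.
Eitan free within 07:30–18:00: 09:15–11:45, 15:15–18:00.
Elena ∩ Grace: 13:15–15:00, 15:30–18:00.
Elena ∩ Grace ∩ Noor: 13:15–15:00, 15:45–16:30.
Elena ∩ Grace ∩ Noor ∩ Diego: 13:15–13:30, 15:45–16:30.
Elena ∩ Grace ∩ Noor ∩ Diego ∩ Eitan: 15:45–16:30.
Restricted to 09:00–17:30: 15:45–16:30.
Windows ≥ 15 min: 15:45–16:30.
Earliest such window starts at 15:45.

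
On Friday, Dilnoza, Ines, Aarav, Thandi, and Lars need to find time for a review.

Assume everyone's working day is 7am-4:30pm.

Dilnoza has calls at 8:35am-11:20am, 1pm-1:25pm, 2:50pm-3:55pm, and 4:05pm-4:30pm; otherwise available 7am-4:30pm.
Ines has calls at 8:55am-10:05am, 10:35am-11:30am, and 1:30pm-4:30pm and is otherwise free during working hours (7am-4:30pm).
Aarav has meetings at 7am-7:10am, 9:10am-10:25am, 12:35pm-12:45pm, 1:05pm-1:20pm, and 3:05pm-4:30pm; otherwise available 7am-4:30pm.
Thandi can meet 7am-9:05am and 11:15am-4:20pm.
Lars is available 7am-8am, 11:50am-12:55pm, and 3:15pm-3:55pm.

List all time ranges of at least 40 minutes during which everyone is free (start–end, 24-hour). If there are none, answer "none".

07:10–08:00, 11:50–12:35

Dilnoza free within 07:00–16:30: 07:00–08:35, 11:20–13:00, 13:25–14:50, 15:55–16:05.
Ines free within 07:00–16:30: 07:00–08:55, 10:05–10:35, 11:30–13:30.
Aarav free within 07:00–16:30: 07:10–09:10, 10:25–12:35, 12:45–13:05, 13:20–15:05.
Dilnoza ∩ Ines: 07:00–08:35, 11:30–13:00, 13:25–13:30.
Dilnoza ∩ Ines ∩ Aarav: 07:10–08:35, 11:30–12:35, 12:45–13:00, 13:25–13:30.
Dilnoza ∩ Ines ∩ Aarav ∩ Thandi: 07:10–08:35, 11:30–12:35, 12:45–13:00, 13:25–13:30.
Dilnoza ∩ Ines ∩ Aarav ∩ Thandi ∩ Lars: 07:10–08:00, 11:50–12:35, 12:45–12:55.
Windows ≥ 40 min: 07:10–08:00, 11:50–12:35.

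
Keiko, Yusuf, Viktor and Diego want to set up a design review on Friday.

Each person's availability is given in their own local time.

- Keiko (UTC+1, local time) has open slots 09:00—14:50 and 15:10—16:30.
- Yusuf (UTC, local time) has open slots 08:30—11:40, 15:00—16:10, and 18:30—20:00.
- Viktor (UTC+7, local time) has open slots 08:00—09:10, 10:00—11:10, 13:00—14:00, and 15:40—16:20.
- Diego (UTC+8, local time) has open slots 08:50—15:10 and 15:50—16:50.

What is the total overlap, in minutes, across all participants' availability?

10 minutes

Keiko → UTC: 08:00–13:50, 14:10–15:30.
Yusuf → UTC: 08:30–11:40, 15:00–16:10, 18:30–20:00.
Viktor → UTC: 01:00–02:10, 03:00–04:10, 06:00–07:00, 08:40–09:20.
Diego → UTC: 00:50–07:10, 07:50–08:50.
Keiko ∩ Yusuf: 08:30–11:40, 15:00–15:30.
Keiko ∩ Yusuf ∩ Viktor: 08:40–09:20.
Keiko ∩ Yusuf ∩ Viktor ∩ Diego: 08:40–08:50.
Total common minutes: 10.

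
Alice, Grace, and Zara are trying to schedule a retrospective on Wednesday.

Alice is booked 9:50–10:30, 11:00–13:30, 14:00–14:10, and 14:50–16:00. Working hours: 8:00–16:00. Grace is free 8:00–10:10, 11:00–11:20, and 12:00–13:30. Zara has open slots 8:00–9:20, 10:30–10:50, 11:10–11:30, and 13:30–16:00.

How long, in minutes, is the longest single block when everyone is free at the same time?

80 minutes

Alice free within 08:00–16:00: 08:00–09:50, 10:30–11:00, 13:30–14:00, 14:10–14:50.
Alice ∩ Grace: 08:00–09:50.
Alice ∩ Grace ∩ Zara: 08:00–09:20.
Single common window of 80 minutes.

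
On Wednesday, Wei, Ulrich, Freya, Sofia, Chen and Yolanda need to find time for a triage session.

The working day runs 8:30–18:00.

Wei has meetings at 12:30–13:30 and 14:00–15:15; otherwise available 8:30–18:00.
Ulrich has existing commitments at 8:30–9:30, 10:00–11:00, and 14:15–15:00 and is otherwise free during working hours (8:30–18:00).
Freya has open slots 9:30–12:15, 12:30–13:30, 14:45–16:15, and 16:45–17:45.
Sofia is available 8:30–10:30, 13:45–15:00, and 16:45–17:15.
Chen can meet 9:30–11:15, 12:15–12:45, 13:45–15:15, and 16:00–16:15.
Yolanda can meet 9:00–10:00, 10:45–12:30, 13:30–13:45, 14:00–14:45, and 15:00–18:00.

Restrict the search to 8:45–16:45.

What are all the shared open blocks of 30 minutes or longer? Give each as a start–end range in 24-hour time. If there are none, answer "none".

09:30–10:00

Wei free within 08:30–18:00: 08:30–12:30, 13:30–14:00, 15:15–18:00.
Ulrich free within 08:30–18:00: 09:30–10:00, 11:00–14:15, 15:00–18:00.
Wei ∩ Ulrich: 09:30–10:00, 11:00–12:30, 13:30–14:00, 15:15–18:00.
Wei ∩ Ulrich ∩ Freya: 09:30–10:00, 11:00–12:15, 15:15–16:15, 16:45–17:45.
Wei ∩ Ulrich ∩ Freya ∩ Sofia: 09:30–10:00, 16:45–17:15.
Wei ∩ Ulrich ∩ Freya ∩ Sofia ∩ Chen: 09:30–10:00.
Wei ∩ Ulrich ∩ Freya ∩ Sofia ∩ Chen ∩ Yolanda: 09:30–10:00.
Restricted to 08:45–16:45: 09:30–10:00.
Windows ≥ 30 min: 09:30–10:00.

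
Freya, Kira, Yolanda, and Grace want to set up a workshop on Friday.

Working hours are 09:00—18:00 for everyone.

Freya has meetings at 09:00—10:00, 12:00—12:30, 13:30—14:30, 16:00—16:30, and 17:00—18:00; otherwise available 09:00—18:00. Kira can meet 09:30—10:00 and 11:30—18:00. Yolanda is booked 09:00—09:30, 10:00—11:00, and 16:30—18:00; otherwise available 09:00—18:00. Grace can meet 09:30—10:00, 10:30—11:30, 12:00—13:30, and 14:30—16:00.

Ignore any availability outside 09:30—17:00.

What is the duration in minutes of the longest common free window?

90 minutes

Freya free within 09:00–18:00: 10:00–12:00, 12:30–13:30, 14:30–16:00, 16:30–17:00.
Yolanda free within 09:00–18:00: 09:30–10:00, 11:00–16:30.
Freya ∩ Kira: 11:30–12:00, 12:30–13:30, 14:30–16:00, 16:30–17:00.
Freya ∩ Kira ∩ Yolanda: 11:30–12:00, 12:30–13:30, 14:30–16:00.
Freya ∩ Kira ∩ Yolanda ∩ Grace: 12:30–13:30, 14:30–16:00.
Restricted to 09:30–17:00: 12:30–13:30, 14:30–16:00.
Common window lengths: 60, 90 min; longest is 90.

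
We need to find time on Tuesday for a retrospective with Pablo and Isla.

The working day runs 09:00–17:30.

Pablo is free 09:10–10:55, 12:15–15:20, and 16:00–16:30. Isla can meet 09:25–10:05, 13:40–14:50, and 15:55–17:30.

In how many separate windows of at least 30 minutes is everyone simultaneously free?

3

Pablo ∩ Isla: 09:25–10:05, 13:40–14:50, 16:00–16:30.
Windows ≥ 30 min: 09:25–10:05, 13:40–14:50, 16:00–16:30.
That's 3 windows.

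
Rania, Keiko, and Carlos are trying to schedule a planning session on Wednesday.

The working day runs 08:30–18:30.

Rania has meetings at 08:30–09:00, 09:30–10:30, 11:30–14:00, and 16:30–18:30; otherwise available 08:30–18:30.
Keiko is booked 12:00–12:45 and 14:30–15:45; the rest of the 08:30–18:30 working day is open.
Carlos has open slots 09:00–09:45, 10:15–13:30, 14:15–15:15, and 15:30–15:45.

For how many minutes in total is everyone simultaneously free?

105 minutes

Rania free within 08:30–18:30: 09:00–09:30, 10:30–11:30, 14:00–16:30.
Keiko free within 08:30–18:30: 08:30–12:00, 12:45–14:30, 15:45–18:30.
Rania ∩ Keiko: 09:00–09:30, 10:30–11:30, 14:00–14:30, 15:45–16:30.
Rania ∩ Keiko ∩ Carlos: 09:00–09:30, 10:30–11:30, 14:15–14:30.
Total common minutes: 30 + 60 + 15 = 105.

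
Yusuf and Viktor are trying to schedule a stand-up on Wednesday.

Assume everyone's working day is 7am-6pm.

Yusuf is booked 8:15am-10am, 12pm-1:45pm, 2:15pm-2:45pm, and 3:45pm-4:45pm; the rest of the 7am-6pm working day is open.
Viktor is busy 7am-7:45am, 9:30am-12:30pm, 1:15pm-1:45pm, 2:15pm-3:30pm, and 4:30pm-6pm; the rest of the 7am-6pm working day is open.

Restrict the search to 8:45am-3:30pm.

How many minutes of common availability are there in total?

30 minutes

Yusuf free within 07:00–18:00: 07:00–08:15, 10:00–12:00, 13:45–14:15, 14:45–15:45, 16:45–18:00.
Viktor free within 07:00–18:00: 07:45–09:30, 12:30–13:15, 13:45–14:15, 15:30–16:30.
Yusuf ∩ Viktor: 07:45–08:15, 13:45–14:15, 15:30–15:45.
Restricted to 08:45–15:30: 13:45–14:15.
Total common minutes: 30.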